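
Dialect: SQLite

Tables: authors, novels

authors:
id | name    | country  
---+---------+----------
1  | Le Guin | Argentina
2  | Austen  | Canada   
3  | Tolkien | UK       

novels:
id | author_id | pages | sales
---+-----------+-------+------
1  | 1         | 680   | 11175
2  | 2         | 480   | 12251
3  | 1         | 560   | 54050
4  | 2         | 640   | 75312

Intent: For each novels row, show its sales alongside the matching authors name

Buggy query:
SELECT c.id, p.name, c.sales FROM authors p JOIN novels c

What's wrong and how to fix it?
Bug: JOIN with no ON clause produces a cartesian product; every novels row pairs with every authors row

Fix: Specify the join condition linking the foreign key to the parent id

Corrected query:
SELECT c.id, p.name, c.sales FROM authors p JOIN novels c ON c.author_id = p.id

Result:
id | name    | sales
---+---------+------
1  | Le Guin | 11175
2  | Austen  | 12251
3  | Le Guin | 54050
4  | Austen  | 75312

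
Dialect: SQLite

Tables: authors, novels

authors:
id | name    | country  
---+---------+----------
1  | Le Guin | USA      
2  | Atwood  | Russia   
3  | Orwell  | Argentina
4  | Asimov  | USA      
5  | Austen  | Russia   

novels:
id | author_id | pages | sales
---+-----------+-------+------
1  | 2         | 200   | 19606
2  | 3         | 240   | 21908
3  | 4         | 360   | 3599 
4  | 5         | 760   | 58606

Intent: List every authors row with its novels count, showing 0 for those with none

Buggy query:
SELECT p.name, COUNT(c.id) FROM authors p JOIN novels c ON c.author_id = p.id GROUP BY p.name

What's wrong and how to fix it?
Bug: An inner join excludes parents with zero children

Fix: Switch to LEFT JOIN to retain unmatched parent rows

Corrected query:
SELECT p.name, COUNT(c.id) FROM authors p LEFT JOIN novels c ON c.author_id = p.id GROUP BY p.name

Result:
name    | COUNT(c.id)
--------+------------
Asimov  | 1          
Atwood  | 1          
Austen  | 1          
Le Guin | 0          
Orwell  | 1          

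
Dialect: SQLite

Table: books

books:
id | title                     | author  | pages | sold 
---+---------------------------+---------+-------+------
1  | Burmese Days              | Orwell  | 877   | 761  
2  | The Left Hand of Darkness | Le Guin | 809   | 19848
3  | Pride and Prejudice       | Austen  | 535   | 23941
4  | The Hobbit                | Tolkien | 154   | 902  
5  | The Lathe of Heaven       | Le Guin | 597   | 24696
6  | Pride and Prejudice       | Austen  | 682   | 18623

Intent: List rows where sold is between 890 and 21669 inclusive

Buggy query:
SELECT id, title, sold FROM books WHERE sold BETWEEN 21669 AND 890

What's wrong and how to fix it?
Bug: The bounds are reversed; BETWEEN a AND b requires a <= b to match anything

Fix: Swap the bounds so the smaller value comes first

Corrected query:
SELECT id, title, sold FROM books WHERE sold BETWEEN 890 AND 21669

Result:
id | title                     | sold 
---+---------------------------+------
2  | The Left Hand of Darkness | 19848
4  | The Hobbit                | 902  
6  | Pride and Prejudice       | 18623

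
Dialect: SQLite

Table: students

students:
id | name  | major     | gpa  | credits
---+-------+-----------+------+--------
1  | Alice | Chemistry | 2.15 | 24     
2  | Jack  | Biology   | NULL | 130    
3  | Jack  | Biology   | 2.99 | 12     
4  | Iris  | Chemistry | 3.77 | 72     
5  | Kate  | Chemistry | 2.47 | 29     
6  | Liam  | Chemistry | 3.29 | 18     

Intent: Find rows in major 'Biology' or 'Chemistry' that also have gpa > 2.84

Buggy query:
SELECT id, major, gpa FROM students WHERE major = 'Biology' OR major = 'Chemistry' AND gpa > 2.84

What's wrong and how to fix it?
Bug: Without parentheses, AND is evaluated before OR, so the gpa filter only applies to the 'Chemistry' branch

Fix: Group the OR with parentheses (or use IN), then AND the threshold

Corrected query:
SELECT id, major, gpa FROM students WHERE (major = 'Biology' OR major = 'Chemistry') AND gpa > 2.84

Result:
id | major     | gpa 
---+-----------+-----
3  | Biology   | 2.99
4  | Chemistry | 3.77
6  | Chemistry | 3.29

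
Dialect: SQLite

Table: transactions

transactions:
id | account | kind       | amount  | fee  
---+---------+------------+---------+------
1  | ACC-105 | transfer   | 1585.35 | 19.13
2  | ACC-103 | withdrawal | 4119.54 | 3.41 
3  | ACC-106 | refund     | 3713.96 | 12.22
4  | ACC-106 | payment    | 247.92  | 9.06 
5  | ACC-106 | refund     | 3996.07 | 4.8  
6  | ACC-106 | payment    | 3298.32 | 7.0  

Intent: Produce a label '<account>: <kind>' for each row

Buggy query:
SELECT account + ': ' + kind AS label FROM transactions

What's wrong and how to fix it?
Bug: '+' is numeric addition; on text columns SQLite converts them to 0 instead of concatenating

Fix: Replace + with || to concatenate text

Corrected query:
SELECT account || ': ' || kind AS label FROM transactions

Result:
label              
-------------------
ACC-105: transfer  
ACC-103: withdrawal
ACC-106: refund    
ACC-106: payment   
ACC-106: refund    
ACC-106: payment   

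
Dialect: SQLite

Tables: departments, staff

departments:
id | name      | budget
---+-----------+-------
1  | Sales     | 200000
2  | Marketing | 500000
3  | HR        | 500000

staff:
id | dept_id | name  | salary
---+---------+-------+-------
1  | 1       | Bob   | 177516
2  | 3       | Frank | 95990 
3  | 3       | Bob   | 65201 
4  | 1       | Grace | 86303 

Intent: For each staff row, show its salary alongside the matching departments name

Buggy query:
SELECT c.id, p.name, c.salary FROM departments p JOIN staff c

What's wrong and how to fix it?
Bug: Missing join condition: each staff row is matched to all departments rows instead of just its own

Fix: Add ON c.dept_id = p.id to the JOIN

Corrected query:
SELECT c.id, p.name, c.salary FROM departments p JOIN staff c ON c.dept_id = p.id

Result:
id | name  | salary
---+-------+-------
1  | Sales | 177516
2  | HR    | 95990 
3  | HR    | 65201 
4  | Sales | 86303 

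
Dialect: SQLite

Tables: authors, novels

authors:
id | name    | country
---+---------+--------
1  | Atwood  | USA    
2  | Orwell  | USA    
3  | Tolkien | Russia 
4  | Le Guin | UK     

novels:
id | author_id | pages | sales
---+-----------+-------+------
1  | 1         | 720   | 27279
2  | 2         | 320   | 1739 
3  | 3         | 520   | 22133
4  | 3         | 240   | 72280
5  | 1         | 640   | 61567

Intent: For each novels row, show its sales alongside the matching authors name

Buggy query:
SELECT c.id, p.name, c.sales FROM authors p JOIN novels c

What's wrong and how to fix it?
Bug: Missing join condition: each novels row is matched to all authors rows instead of just its own

Fix: Specify the join condition linking the foreign key to the parent id

Corrected query:
SELECT c.id, p.name, c.sales FROM authors p JOIN novels c ON c.author_id = p.id

Result:
id | name    | sales
---+---------+------
1  | Atwood  | 27279
2  | Orwell  | 1739 
3  | Tolkien | 22133
4  | Tolkien | 72280
5  | Atwood  | 61567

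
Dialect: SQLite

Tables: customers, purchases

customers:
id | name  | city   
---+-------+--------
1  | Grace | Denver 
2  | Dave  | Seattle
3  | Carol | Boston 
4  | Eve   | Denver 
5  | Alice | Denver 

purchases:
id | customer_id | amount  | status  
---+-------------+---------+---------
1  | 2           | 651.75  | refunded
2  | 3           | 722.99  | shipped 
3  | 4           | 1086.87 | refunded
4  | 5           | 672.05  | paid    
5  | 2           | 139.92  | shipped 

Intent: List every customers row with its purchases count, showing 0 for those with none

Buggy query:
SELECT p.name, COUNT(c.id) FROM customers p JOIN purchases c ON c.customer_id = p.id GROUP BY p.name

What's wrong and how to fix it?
Bug: An inner join excludes parents with zero children

Fix: Switch to LEFT JOIN to retain unmatched parent rows

Corrected query:
SELECT p.name, COUNT(c.id) FROM customers p LEFT JOIN purchases c ON c.customer_id = p.id GROUP BY p.name

Result:
name  | COUNT(c.id)
------+------------
Alice | 1          
Carol | 1          
Dave  | 2          
Eve   | 1          
Grace | 0          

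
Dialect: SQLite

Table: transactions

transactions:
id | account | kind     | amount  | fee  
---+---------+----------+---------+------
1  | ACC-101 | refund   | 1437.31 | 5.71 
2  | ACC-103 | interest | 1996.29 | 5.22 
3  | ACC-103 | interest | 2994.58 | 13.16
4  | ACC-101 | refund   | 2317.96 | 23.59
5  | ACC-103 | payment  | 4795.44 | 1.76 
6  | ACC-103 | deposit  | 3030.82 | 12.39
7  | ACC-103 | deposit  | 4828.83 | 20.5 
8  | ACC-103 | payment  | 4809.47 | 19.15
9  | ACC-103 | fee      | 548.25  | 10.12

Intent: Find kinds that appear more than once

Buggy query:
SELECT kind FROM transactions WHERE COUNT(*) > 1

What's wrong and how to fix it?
Bug: COUNT(*) is an aggregate and cannot be used in WHERE

Fix: Group first, then use HAVING for the count condition

Corrected query:
SELECT kind FROM transactions GROUP BY kind HAVING COUNT(*) > 1

Result:
kind    
--------
deposit 
interest
payment 
refund  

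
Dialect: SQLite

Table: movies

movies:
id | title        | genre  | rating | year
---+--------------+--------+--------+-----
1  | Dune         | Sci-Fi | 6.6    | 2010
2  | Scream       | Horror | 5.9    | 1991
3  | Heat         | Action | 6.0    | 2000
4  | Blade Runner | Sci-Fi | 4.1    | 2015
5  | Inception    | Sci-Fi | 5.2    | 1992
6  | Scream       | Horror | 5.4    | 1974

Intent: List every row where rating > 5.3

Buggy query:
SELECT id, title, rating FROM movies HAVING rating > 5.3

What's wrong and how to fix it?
Bug: HAVING filters the output of aggregation, but this query has no GROUP BY and no aggregate functions, so SQLite rejects it (HAVING clause on a non-aggregate query); the condition here is per row

Fix: Replace HAVING with WHERE since the condition applies to individual rows

Corrected query:
SELECT id, title, rating FROM movies WHERE rating > 5.3

Result:
id | title  | rating
---+--------+-------
1  | Dune   | 6.6   
2  | Scream | 5.9   
3  | Heat   | 6     
6  | Scream | 5.4   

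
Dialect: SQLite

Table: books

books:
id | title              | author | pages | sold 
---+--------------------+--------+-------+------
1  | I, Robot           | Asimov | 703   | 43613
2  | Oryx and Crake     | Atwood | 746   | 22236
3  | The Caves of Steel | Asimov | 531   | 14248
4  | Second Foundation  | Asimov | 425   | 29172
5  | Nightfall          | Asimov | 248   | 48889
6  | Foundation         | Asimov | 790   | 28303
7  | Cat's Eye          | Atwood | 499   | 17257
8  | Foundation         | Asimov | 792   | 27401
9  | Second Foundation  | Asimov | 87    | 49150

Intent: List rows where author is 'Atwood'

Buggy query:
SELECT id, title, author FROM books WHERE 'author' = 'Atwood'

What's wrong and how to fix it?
Bug: Single quotes denote string literals in SQL; the column name is being compared as a constant string

Fix: Reference the column as author without single quotes

Corrected query:
SELECT id, title, author FROM books WHERE author = 'Atwood'

Result:
id | title          | author
---+----------------+-------
2  | Oryx and Crake | Atwood
7  | Cat's Eye      | Atwood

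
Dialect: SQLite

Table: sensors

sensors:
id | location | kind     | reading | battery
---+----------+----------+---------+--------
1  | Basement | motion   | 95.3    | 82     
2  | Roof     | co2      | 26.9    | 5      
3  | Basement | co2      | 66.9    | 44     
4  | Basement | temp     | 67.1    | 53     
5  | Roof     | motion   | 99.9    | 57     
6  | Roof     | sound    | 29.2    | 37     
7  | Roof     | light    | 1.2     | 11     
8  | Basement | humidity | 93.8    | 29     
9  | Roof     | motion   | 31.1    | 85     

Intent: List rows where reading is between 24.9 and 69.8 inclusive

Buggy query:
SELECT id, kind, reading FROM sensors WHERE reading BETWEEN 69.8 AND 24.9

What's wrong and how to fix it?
Bug: The bounds are reversed; BETWEEN a AND b requires a <= b to match anything

Fix: Swap the bounds so the smaller value comes first

Corrected query:
SELECT id, kind, reading FROM sensors WHERE reading BETWEEN 24.9 AND 69.8

Result:
id | kind   | reading
---+--------+--------
2  | co2    | 26.9   
3  | co2    | 66.9   
4  | temp   | 67.1   
6  | sound  | 29.2   
9  | motion | 31.1   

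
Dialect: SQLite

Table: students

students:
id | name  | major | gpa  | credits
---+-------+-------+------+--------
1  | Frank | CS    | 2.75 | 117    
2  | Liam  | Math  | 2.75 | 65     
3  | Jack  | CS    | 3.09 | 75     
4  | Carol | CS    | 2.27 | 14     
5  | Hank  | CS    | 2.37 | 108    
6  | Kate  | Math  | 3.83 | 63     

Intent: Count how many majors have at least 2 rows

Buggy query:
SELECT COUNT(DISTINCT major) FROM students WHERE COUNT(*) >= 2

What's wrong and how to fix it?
Bug: COUNT(*) cannot appear in WHERE; the per-group count doesn't exist yet

Fix: Use a subquery that GROUPs and filters with HAVING, then count its rows

Corrected query:
SELECT COUNT(*) FROM (SELECT major FROM students GROUP BY major HAVING COUNT(*) >= 2)

Result:
COUNT(*)
--------
2       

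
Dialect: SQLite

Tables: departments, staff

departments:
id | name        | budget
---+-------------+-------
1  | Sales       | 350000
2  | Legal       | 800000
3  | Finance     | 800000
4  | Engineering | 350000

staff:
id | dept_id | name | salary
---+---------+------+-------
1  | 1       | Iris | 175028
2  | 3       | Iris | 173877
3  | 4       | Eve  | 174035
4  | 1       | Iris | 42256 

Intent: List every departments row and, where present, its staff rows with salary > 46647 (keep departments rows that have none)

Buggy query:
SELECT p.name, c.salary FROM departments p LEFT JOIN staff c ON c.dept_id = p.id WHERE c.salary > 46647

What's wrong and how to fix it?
Bug: Filtering c.salary in WHERE discards the NULL rows produced by LEFT JOIN, turning it into an inner join

Fix: Move the right-table condition into the ON clause so unmatched parents are kept

Corrected query:
SELECT p.name, c.salary FROM departments p LEFT JOIN staff c ON c.dept_id = p.id AND c.salary > 46647

Result:
name        | salary
------------+-------
Sales       | 175028
Legal       | NULL  
Finance     | 173877
Engineering | 174035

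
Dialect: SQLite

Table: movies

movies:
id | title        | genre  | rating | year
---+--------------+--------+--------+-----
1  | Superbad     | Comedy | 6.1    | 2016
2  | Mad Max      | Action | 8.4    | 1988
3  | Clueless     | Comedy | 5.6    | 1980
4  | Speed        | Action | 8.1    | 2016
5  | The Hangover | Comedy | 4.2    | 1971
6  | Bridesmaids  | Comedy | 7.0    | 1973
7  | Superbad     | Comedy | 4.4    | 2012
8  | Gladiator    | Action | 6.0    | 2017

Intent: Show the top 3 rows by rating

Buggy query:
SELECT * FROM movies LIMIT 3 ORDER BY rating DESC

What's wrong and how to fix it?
Bug: ORDER BY cannot follow LIMIT; LIMIT is the final clause

Fix: Sort with ORDER BY, then apply LIMIT

Corrected query:
SELECT * FROM movies ORDER BY rating DESC LIMIT 3

Result:
id | title       | genre  | rating | year
---+-------------+--------+--------+-----
2  | Mad Max     | Action | 8.4    | 1988
4  | Speed       | Action | 8.1    | 2016
6  | Bridesmaids | Comedy | 7      | 1973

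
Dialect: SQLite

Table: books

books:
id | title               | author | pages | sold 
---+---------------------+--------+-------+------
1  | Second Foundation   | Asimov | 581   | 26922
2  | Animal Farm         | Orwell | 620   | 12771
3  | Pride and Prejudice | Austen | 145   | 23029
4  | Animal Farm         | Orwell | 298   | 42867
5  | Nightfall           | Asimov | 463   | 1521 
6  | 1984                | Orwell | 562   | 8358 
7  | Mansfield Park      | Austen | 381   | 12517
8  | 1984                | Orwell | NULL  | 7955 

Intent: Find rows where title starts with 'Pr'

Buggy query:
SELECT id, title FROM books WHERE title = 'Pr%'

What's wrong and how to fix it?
Bug: '=' compares the literal string including the % character; pattern matching needs LIKE

Fix: Replace '=' with LIKE so 'Pr%' is treated as a pattern

Corrected query:
SELECT id, title FROM books WHERE title LIKE 'Pr%'

Result:
id | title              
---+--------------------
3  | Pride and Prejudice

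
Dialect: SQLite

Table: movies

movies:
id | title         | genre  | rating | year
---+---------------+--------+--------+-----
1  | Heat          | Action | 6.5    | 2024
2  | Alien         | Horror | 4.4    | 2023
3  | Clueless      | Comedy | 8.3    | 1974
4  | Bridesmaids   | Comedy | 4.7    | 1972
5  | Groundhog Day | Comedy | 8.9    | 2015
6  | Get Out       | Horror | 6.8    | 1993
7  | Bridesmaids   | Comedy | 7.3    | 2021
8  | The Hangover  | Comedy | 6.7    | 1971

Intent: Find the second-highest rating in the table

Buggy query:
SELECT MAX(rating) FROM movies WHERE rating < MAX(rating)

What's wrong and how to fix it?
Bug: MAX(rating) on the right of the comparison is an aggregate-in-WHERE error

Fix: Compute the overall MAX in a subquery, then take MAX of rows below it

Corrected query:
SELECT MAX(rating) FROM movies WHERE rating < (SELECT MAX(rating) FROM movies)

Result:
MAX(rating)
-----------
8.3        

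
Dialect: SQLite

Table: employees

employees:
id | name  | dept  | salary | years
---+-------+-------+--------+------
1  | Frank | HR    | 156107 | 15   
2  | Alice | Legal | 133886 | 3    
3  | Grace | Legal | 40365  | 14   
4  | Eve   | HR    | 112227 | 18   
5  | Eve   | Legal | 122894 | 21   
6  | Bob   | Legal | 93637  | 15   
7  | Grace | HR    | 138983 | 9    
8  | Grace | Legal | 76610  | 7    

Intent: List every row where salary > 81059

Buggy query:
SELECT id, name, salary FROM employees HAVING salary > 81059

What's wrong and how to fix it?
Bug: HAVING filters the output of aggregation, but this query has no GROUP BY and no aggregate functions, so SQLite rejects it (HAVING clause on a non-aggregate query); the condition here is per row

Fix: Use WHERE for row-level filtering

Corrected query:
SELECT id, name, salary FROM employees WHERE salary > 81059

Result:
id | name  | salary
---+-------+-------
1  | Frank | 156107
2  | Alice | 133886
4  | Eve   | 112227
5  | Eve   | 122894
6  | Bob   | 93637 
7  | Grace | 138983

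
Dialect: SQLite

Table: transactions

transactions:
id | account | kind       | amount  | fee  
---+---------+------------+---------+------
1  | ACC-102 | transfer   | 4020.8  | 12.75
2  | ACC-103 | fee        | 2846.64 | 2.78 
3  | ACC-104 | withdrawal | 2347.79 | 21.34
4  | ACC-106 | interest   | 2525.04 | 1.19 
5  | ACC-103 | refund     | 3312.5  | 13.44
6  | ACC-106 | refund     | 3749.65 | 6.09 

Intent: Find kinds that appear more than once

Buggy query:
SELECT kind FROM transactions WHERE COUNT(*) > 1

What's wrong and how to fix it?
Bug: COUNT(*) is an aggregate and cannot be used in WHERE

Fix: GROUP BY kind, then filter groups with HAVING COUNT(*) > 1

Corrected query:
SELECT kind FROM transactions GROUP BY kind HAVING COUNT(*) > 1

Result:
kind  
------
refund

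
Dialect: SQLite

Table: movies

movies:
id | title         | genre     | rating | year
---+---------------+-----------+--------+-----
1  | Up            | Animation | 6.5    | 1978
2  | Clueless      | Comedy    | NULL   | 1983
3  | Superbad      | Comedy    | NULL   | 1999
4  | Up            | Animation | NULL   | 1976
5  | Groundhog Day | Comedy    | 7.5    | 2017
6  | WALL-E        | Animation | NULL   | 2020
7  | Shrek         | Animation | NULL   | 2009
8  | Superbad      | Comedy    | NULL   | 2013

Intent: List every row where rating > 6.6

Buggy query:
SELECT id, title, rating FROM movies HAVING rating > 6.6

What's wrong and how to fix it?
Bug: HAVING filters the output of aggregation, but this query has no GROUP BY and no aggregate functions, so SQLite rejects it (HAVING clause on a non-aggregate query); the condition here is per row

Fix: Use WHERE for row-level filtering

Corrected query:
SELECT id, title, rating FROM movies WHERE rating > 6.6

Result:
id | title         | rating
---+---------------+-------
5  | Groundhog Day | 7.5   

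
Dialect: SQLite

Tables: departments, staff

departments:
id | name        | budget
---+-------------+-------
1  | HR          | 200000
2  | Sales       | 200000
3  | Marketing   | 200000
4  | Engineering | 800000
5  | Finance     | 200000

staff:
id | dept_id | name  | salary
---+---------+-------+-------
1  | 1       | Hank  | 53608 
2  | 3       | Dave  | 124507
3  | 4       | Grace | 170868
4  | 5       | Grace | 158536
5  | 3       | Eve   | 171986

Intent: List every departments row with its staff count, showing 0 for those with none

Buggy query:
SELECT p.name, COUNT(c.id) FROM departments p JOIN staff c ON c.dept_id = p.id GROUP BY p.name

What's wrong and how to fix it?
Bug: INNER JOIN drops departments rows that have no matching staff rows

Fix: Switch to LEFT JOIN to retain unmatched parent rows

Corrected query:
SELECT p.name, COUNT(c.id) FROM departments p LEFT JOIN staff c ON c.dept_id = p.id GROUP BY p.name

Result:
name        | COUNT(c.id)
------------+------------
Engineering | 1          
Finance     | 1          
HR          | 1          
Marketing   | 2          
Sales       | 0          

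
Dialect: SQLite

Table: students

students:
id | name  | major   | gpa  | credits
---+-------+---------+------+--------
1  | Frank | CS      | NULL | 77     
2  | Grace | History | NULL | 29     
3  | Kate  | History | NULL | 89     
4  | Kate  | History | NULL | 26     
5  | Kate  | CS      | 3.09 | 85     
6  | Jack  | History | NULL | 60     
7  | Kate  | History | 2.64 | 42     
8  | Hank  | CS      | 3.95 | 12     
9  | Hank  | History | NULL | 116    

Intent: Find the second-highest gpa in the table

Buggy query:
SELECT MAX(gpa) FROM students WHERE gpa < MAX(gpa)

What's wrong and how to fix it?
Bug: MAX(gpa) on the right of the comparison is an aggregate-in-WHERE error

Fix: Compute the overall MAX in a subquery, then take MAX of rows below it

Corrected query:
SELECT MAX(gpa) FROM students WHERE gpa < (SELECT MAX(gpa) FROM students)

Result:
MAX(gpa)
--------
3.09    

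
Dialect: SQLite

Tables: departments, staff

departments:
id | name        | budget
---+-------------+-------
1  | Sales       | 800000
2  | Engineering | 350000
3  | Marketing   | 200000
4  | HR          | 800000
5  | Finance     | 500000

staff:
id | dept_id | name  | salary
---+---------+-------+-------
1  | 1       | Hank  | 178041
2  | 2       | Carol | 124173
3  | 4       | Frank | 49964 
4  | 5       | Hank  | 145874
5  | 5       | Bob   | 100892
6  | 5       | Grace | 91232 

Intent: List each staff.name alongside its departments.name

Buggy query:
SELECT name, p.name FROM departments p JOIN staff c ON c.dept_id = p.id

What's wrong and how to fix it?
Bug: 'name' exists in both joined tables, so the database can't tell which one is meant

Fix: Qualify the column with its table alias (c.name)

Corrected query:
SELECT c.name, p.name FROM departments p JOIN staff c ON c.dept_id = p.id

Result:
name  | name       
------+------------
Hank  | Sales      
Carol | Engineering
Frank | HR         
Hank  | Finance    
Bob   | Finance    
Grace | Finance    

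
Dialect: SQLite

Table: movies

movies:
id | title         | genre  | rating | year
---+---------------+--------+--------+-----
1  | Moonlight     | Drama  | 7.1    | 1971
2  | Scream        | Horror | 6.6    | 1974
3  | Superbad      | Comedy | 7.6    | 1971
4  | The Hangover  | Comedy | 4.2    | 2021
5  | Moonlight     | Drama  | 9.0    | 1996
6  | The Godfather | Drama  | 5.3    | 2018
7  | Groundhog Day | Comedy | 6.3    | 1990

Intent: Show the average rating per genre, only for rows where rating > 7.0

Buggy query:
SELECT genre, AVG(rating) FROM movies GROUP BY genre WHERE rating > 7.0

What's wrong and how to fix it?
Bug: WHERE cannot follow GROUP BY

Fix: Place WHERE between FROM and GROUP BY

Corrected query:
SELECT genre, AVG(rating) FROM movies WHERE rating > 7.0 GROUP BY genre

Result:
genre  | AVG(rating)
-------+------------
Comedy | 7.6        
Drama  | 8.05       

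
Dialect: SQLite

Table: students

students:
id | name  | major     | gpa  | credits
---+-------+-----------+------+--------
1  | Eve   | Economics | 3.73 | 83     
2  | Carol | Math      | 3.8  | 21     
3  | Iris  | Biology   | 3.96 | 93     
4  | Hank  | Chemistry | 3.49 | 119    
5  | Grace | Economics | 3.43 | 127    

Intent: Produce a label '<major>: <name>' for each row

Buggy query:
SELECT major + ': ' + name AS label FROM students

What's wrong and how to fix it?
Bug: '+' is numeric addition; on text columns SQLite converts them to 0 instead of concatenating

Fix: Use the || operator for string concatenation

Corrected query:
SELECT major || ': ' || name AS label FROM students

Result:
label           
----------------
Economics: Eve  
Math: Carol     
Biology: Iris   
Chemistry: Hank 
Economics: Grace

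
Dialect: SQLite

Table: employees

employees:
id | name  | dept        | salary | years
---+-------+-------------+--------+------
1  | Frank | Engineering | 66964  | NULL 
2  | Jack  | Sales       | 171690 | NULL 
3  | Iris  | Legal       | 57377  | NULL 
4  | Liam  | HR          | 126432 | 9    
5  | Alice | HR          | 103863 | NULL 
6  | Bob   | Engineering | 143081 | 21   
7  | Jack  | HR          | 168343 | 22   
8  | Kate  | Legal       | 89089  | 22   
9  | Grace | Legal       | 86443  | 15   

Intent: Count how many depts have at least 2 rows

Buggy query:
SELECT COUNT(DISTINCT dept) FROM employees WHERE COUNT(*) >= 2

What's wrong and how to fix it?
Bug: COUNT(*) cannot appear in WHERE; the per-group count doesn't exist yet

Fix: Use a subquery that GROUPs and filters with HAVING, then count its rows

Corrected query:
SELECT COUNT(*) FROM (SELECT dept FROM employees GROUP BY dept HAVING COUNT(*) >= 2)

Result:
COUNT(*)
--------
3       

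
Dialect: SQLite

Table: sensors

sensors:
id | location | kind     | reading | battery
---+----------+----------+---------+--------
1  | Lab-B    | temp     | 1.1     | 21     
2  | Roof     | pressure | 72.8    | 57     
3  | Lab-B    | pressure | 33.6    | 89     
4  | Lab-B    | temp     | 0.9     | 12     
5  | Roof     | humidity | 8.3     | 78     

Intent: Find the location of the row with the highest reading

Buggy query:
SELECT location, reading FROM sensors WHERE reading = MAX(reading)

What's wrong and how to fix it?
Bug: MAX(reading) is an aggregate and cannot be used directly in WHERE

Fix: Use a subquery: WHERE reading = (SELECT MAX(reading) FROM sensors)

Corrected query:
SELECT location, reading FROM sensors WHERE reading = (SELECT MAX(reading) FROM sensors)

Result:
location | reading
---------+--------
Roof     | 72.8   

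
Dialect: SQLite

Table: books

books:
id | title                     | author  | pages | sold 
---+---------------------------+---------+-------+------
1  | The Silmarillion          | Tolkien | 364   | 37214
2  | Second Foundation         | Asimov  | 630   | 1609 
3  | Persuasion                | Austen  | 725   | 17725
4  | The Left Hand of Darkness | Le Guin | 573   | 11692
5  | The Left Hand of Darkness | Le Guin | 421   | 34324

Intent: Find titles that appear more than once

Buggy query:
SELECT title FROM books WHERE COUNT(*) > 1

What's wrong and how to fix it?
Bug: WHERE can't reference COUNT(*); aggregates are computed after WHERE

Fix: GROUP BY title, then filter groups with HAVING COUNT(*) > 1

Corrected query:
SELECT title FROM books GROUP BY title HAVING COUNT(*) > 1

Result:
title                    
-------------------------
The Left Hand of Darkness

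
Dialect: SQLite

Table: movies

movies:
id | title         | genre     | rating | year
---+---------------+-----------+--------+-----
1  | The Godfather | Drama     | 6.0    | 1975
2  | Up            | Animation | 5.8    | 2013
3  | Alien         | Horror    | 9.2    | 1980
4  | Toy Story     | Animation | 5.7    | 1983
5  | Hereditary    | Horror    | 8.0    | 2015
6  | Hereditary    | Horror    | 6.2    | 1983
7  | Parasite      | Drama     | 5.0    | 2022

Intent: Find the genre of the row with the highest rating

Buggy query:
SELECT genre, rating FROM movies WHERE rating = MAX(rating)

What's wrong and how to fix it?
Bug: WHERE is evaluated per row; an aggregate over the whole table isn't defined there

Fix: Use a subquery: WHERE rating = (SELECT MAX(rating) FROM movies)

Corrected query:
SELECT genre, rating FROM movies WHERE rating = (SELECT MAX(rating) FROM movies)

Result:
genre  | rating
-------+-------
Horror | 9.2   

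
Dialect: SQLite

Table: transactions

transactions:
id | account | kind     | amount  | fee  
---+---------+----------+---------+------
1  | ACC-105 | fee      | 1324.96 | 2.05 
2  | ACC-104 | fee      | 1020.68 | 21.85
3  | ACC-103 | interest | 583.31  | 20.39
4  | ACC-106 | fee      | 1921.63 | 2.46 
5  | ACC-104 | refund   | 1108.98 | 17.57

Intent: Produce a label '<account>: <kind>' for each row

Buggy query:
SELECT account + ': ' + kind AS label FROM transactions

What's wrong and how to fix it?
Bug: SQLite uses || for string concatenation; + coerces text to numbers (yielding 0)

Fix: Use the || operator for string concatenation

Corrected query:
SELECT account || ': ' || kind AS label FROM transactions

Result:
label            
-----------------
ACC-105: fee     
ACC-104: fee     
ACC-103: interest
ACC-106: fee     
ACC-104: refund  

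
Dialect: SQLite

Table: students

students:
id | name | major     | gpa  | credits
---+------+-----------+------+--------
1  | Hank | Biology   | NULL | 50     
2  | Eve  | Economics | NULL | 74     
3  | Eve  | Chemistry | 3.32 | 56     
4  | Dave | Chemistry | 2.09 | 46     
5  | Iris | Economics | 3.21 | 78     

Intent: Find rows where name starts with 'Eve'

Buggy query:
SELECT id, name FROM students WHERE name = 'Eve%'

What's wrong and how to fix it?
Bug: Wildcards only work with LIKE; '=' treats '%' as a literal character

Fix: Replace '=' with LIKE so 'Eve%' is treated as a pattern

Corrected query:
SELECT id, name FROM students WHERE name LIKE 'Eve%'

Result:
id | name
---+-----
2  | Eve 
3  | Eve 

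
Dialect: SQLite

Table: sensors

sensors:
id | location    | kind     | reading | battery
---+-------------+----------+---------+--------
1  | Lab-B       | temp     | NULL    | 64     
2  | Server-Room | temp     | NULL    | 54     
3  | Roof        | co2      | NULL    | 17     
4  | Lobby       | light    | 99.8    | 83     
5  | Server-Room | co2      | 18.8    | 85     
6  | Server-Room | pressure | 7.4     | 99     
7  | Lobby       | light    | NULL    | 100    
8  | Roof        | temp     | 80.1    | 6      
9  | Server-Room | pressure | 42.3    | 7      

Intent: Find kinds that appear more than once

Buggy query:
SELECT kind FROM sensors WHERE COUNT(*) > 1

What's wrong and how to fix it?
Bug: WHERE can't reference COUNT(*); aggregates are computed after WHERE

Fix: Group first, then use HAVING for the count condition

Corrected query:
SELECT kind FROM sensors GROUP BY kind HAVING COUNT(*) > 1

Result:
kind    
--------
co2     
light   
pressure
temp    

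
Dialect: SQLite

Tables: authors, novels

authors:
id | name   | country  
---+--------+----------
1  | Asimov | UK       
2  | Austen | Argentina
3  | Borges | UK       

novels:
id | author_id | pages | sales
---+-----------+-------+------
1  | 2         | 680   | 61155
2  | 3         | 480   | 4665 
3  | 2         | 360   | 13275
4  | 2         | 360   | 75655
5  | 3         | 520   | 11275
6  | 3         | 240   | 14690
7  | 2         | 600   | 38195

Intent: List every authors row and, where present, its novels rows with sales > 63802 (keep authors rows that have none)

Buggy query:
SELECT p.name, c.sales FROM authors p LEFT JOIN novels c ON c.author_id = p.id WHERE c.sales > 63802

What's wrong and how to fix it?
Bug: A WHERE condition on the right-hand table after LEFT JOIN drops unmatched parents

Fix: Move the right-table condition into the ON clause so unmatched parents are kept

Corrected query:
SELECT p.name, c.sales FROM authors p LEFT JOIN novels c ON c.author_id = p.id AND c.sales > 63802

Result:
name   | sales
-------+------
Asimov | NULL 
Austen | 75655
Borges | NULL 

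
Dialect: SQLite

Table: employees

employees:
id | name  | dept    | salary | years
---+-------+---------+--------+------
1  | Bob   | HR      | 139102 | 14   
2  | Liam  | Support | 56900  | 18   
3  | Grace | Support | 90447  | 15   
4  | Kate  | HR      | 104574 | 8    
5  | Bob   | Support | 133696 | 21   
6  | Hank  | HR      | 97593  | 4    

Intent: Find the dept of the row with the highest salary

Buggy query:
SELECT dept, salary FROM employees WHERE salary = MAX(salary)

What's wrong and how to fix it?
Bug: MAX(salary) is an aggregate and cannot be used directly in WHERE

Fix: Use a subquery: WHERE salary = (SELECT MAX(salary) FROM employees)

Corrected query:
SELECT dept, salary FROM employees WHERE salary = (SELECT MAX(salary) FROM employees)

Result:
dept | salary
-----+-------
HR   | 139102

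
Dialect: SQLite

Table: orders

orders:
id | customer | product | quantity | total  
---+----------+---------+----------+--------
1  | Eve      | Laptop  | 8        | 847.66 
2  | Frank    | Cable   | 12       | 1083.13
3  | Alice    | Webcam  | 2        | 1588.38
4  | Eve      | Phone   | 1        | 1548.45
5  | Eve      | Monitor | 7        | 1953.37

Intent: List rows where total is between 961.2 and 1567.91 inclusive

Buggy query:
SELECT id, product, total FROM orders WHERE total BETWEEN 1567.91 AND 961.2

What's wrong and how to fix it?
Bug: BETWEEN expects the lower bound first; with 1567.91 AND 961.2 the range is empty

Fix: Swap the bounds so the smaller value comes first

Corrected query:
SELECT id, product, total FROM orders WHERE total BETWEEN 961.2 AND 1567.91

Result:
id | product | total  
---+---------+--------
2  | Cable   | 1083.13
4  | Phone   | 1548.45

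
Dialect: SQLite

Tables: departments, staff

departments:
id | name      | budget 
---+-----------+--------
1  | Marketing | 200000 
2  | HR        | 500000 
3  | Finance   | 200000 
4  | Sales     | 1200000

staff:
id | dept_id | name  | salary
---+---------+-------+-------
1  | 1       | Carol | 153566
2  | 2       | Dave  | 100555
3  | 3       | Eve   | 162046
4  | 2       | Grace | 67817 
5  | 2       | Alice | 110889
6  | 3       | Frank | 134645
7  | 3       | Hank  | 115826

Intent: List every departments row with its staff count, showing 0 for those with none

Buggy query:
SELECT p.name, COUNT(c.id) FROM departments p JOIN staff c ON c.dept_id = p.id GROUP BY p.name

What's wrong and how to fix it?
Bug: An inner join excludes parents with zero children

Fix: Switch to LEFT JOIN to retain unmatched parent rows

Corrected query:
SELECT p.name, COUNT(c.id) FROM departments p LEFT JOIN staff c ON c.dept_id = p.id GROUP BY p.name

Result:
name      | COUNT(c.id)
----------+------------
Finance   | 3          
HR        | 3          
Marketing | 1          
Sales     | 0          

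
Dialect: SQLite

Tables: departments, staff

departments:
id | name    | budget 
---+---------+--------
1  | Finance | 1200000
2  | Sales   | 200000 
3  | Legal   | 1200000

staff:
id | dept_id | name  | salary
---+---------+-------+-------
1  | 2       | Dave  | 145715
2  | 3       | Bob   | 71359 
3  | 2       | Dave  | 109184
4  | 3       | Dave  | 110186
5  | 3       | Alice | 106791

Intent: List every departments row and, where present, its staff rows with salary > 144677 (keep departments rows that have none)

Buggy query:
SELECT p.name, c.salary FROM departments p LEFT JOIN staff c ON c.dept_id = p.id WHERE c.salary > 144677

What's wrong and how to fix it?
Bug: A WHERE condition on the right-hand table after LEFT JOIN drops unmatched parents

Fix: Put 'c.salary > 144677' in the JOIN's ON clause instead of WHERE

Corrected query:
SELECT p.name, c.salary FROM departments p LEFT JOIN staff c ON c.dept_id = p.id AND c.salary > 144677

Result:
name    | salary
--------+-------
Finance | NULL  
Sales   | 145715
Legal   | NULL  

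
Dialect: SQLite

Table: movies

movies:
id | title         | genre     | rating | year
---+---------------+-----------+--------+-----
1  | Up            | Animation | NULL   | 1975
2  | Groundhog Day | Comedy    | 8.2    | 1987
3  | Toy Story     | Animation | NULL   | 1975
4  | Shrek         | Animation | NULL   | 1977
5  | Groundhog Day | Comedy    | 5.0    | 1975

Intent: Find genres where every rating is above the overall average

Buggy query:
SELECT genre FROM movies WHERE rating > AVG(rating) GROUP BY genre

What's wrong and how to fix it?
Bug: WHERE evaluates per row before aggregation, so AVG() is unavailable

Fix: Compute the overall average in a scalar subquery and compare each group's MIN against it in HAVING

Corrected query:
SELECT genre FROM movies GROUP BY genre HAVING MIN(rating) > (SELECT AVG(rating) FROM movies)

Result:
(no rows)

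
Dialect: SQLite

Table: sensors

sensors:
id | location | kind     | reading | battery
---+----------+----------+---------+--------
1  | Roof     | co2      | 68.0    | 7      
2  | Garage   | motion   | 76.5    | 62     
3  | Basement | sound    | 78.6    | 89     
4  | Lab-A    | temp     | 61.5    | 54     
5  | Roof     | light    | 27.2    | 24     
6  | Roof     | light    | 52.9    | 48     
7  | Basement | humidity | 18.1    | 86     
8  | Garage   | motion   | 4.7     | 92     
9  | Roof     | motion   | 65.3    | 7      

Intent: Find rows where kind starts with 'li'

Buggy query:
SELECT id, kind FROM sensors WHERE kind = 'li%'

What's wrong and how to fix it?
Bug: Wildcards only work with LIKE; '=' treats '%' as a literal character

Fix: Use LIKE for wildcard pattern matching

Corrected query:
SELECT id, kind FROM sensors WHERE kind LIKE 'li%'

Result:
id | kind 
---+------
5  | light
6  | light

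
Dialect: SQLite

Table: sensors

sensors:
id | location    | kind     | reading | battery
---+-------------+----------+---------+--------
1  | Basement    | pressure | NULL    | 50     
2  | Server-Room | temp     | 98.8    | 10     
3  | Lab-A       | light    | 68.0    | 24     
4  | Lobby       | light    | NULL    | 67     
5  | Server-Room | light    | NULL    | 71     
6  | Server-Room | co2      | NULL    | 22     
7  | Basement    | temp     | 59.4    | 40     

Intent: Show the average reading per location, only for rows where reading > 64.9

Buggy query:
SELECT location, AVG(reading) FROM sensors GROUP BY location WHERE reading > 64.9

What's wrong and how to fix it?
Bug: WHERE cannot follow GROUP BY

Fix: Move the WHERE clause before GROUP BY

Corrected query:
SELECT location, AVG(reading) FROM sensors WHERE reading > 64.9 GROUP BY location

Result:
location    | AVG(reading)
------------+-------------
Lab-A       | 68          
Server-Room | 98.8        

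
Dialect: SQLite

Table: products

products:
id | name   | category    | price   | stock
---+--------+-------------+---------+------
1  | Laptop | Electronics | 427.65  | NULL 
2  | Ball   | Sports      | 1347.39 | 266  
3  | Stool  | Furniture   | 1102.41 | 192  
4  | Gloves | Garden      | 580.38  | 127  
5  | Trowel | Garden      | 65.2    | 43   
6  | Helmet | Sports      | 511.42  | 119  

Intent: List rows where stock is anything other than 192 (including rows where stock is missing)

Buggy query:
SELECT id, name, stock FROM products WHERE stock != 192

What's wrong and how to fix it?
Bug: 'stock != 192' is unknown when stock is NULL, so NULL rows are silently excluded

Fix: Handle NULL separately with IS NULL alongside the inequality

Corrected query:
SELECT id, name, stock FROM products WHERE stock != 192 OR stock IS NULL

Result:
id | name   | stock
---+--------+------
1  | Laptop | NULL 
2  | Ball   | 266  
4  | Gloves | 127  
5  | Trowel | 43   
6  | Helmet | 119  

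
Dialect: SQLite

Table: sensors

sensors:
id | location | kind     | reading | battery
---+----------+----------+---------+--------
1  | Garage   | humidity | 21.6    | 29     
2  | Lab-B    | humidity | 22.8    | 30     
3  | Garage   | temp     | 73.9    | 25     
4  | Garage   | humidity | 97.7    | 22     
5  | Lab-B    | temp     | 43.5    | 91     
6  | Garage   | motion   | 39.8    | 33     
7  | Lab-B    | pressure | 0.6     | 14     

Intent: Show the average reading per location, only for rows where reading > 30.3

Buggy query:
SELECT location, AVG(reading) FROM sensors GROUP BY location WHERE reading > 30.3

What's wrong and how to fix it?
Bug: Row-level WHERE must come before GROUP BY in the clause order

Fix: Place WHERE between FROM and GROUP BY

Corrected query:
SELECT location, AVG(reading) FROM sensors WHERE reading > 30.3 GROUP BY location

Result:
location | AVG(reading)
---------+-------------
Garage   | 70.466667   
Lab-B    | 43.5        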